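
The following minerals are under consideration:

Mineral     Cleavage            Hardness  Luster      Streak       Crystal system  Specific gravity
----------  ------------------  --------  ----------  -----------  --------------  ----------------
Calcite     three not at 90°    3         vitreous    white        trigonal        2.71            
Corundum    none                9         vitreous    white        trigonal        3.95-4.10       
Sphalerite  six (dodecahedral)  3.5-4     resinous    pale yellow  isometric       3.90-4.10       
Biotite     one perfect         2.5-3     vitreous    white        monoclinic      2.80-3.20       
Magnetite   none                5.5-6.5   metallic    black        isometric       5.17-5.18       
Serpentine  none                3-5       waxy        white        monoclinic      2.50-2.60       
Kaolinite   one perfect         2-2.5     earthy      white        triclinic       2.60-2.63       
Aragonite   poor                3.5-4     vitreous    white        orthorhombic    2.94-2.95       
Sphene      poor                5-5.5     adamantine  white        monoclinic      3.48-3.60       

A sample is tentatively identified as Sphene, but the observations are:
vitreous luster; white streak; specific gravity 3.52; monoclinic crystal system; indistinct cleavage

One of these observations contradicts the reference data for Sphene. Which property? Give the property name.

luster

Vitreous luster: Sphene has adamantine luster — does not match.
White streak: Sphene has white streak — consistent.
Specific gravity 3.52: Sphene has SG 3.48-3.60 — consistent.
Monoclinic crystal system: Sphene has monoclinic system — consistent.
Indistinct cleavage: Sphene has cleavage poor — consistent.
Only the luster is inconsistent.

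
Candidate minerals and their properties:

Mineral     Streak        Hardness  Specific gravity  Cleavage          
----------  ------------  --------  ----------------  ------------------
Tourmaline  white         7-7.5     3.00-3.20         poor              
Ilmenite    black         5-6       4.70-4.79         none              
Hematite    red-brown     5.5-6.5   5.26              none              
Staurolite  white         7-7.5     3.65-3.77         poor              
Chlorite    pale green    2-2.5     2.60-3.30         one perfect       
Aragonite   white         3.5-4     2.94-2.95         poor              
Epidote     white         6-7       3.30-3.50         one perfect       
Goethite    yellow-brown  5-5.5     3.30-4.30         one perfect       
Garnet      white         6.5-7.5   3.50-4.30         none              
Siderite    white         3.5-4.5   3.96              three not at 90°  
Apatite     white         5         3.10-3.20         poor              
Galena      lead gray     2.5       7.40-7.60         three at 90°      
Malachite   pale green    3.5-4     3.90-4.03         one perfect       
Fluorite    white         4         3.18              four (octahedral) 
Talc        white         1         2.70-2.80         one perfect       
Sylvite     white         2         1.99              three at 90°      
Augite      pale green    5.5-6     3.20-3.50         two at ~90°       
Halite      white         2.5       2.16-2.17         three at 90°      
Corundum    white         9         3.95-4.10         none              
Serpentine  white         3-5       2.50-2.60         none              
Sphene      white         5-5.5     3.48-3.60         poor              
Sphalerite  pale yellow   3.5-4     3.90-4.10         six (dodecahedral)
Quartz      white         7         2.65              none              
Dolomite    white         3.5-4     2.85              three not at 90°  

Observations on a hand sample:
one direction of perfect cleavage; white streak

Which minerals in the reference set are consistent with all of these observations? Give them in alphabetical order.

One direction of perfect cleavage — Chlorite, Epidote, Goethite, Malachite, Talc remain.
White streak — narrows the field to Epidote, Talc.
Consistent with every observation: Epidote, Talc.

Epidote, Talc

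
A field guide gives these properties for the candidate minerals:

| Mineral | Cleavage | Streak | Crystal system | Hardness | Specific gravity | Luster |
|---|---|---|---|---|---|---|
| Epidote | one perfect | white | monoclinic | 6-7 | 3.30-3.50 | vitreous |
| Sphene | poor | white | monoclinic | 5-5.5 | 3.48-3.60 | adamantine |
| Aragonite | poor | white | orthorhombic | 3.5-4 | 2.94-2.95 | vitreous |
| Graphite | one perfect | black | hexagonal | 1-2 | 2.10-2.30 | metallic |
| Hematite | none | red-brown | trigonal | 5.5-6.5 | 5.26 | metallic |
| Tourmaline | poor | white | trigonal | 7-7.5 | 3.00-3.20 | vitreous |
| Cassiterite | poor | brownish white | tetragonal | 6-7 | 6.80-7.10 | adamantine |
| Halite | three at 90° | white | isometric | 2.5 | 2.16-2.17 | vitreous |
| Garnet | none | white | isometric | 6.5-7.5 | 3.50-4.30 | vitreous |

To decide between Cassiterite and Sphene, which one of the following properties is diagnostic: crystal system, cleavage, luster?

Crystal system: Cassiterite tetragonal, Sphene monoclinic — distinct.
Cleavage: both poor — shared.
Luster: both adamantine — shared.
Of the listed properties, crystal system is the one that separates them.

crystal system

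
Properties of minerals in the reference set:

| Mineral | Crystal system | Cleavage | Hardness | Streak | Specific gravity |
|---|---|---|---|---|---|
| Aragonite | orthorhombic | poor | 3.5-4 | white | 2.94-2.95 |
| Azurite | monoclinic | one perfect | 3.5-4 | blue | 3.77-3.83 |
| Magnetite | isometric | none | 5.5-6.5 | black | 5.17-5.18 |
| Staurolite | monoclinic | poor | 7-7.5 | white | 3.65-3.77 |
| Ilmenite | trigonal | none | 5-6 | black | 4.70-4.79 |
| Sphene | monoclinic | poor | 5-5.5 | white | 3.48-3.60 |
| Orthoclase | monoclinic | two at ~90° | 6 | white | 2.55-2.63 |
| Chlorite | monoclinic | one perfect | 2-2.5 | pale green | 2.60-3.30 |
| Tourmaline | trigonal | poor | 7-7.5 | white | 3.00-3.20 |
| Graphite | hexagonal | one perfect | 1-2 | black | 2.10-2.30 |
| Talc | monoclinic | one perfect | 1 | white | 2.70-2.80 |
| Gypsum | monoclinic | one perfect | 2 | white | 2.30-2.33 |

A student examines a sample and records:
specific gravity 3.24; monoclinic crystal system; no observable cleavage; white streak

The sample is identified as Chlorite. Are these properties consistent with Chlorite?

Inconsistent

Specific gravity 3.24 — fits Chlorite (SG 2.60-3.30).
Monoclinic crystal system — fits Chlorite (monoclinic system).
No observable cleavage — Chlorite has cleavage one perfect; a mismatch.
White streak — Chlorite has pale green streak; a mismatch.
2 of the observed properties are inconsistent with Chlorite.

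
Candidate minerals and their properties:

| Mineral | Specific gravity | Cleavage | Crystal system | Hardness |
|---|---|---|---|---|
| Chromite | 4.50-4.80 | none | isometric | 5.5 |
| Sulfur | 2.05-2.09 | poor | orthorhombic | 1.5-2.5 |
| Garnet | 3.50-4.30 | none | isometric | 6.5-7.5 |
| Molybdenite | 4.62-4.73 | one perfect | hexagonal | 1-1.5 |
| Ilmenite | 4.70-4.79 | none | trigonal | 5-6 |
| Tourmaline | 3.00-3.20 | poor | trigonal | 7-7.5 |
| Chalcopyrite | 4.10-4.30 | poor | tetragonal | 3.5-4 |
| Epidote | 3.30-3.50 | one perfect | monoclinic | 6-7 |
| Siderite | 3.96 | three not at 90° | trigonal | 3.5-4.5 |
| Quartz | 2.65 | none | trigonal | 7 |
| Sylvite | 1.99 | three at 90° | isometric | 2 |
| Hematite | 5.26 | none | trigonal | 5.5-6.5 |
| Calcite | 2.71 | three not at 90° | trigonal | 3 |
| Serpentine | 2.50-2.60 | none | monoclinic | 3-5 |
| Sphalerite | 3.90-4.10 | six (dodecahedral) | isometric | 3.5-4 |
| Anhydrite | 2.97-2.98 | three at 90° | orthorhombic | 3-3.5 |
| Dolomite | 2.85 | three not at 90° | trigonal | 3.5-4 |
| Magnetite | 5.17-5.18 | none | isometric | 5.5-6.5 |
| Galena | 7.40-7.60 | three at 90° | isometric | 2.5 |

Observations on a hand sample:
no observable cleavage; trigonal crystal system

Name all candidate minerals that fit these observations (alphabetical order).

No observable cleavage: narrows the field to Chromite, Garnet, Ilmenite, Quartz, Hematite, Serpentine, Magnetite.
Trigonal crystal system: Ilmenite, Quartz, Hematite remain.
The minerals that satisfy all observations are Hematite, Ilmenite, Quartz.

Hematite, Ilmenite, Quartz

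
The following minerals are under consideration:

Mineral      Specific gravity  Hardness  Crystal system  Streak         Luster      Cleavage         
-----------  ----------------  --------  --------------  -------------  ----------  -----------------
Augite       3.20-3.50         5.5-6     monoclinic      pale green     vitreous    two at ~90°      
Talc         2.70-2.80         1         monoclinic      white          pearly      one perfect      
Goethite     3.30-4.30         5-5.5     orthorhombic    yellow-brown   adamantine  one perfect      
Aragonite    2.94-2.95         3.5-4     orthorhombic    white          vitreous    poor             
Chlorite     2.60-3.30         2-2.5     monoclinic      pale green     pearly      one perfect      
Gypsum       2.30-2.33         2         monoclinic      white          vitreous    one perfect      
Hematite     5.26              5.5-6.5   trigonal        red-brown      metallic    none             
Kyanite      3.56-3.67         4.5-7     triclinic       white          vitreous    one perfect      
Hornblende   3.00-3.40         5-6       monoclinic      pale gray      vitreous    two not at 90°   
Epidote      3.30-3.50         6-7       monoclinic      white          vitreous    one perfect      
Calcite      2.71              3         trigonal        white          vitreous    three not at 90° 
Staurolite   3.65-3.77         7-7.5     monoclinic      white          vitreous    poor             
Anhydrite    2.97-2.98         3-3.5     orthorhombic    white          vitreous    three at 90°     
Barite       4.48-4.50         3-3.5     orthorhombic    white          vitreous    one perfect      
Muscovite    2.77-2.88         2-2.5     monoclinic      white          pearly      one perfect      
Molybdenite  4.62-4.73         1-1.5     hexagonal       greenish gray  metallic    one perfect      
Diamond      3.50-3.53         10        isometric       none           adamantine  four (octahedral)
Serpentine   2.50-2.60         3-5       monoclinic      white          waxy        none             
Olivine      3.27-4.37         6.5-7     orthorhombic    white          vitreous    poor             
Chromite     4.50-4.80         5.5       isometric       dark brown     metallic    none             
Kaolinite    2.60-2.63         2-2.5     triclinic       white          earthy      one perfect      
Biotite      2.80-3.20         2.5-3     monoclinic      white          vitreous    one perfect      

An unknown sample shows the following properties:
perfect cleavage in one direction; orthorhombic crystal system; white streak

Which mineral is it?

Perfect cleavage in one direction: narrows the field to Talc, Goethite, Chlorite, Gypsum, Kyanite, Epidote, Barite, Muscovite, Molybdenite, Kaolinite, Biotite.
Orthorhombic crystal system: narrows the field to Goethite, Barite.
White streak rules out Goethite.
Barite is the sole remaining match.

Barite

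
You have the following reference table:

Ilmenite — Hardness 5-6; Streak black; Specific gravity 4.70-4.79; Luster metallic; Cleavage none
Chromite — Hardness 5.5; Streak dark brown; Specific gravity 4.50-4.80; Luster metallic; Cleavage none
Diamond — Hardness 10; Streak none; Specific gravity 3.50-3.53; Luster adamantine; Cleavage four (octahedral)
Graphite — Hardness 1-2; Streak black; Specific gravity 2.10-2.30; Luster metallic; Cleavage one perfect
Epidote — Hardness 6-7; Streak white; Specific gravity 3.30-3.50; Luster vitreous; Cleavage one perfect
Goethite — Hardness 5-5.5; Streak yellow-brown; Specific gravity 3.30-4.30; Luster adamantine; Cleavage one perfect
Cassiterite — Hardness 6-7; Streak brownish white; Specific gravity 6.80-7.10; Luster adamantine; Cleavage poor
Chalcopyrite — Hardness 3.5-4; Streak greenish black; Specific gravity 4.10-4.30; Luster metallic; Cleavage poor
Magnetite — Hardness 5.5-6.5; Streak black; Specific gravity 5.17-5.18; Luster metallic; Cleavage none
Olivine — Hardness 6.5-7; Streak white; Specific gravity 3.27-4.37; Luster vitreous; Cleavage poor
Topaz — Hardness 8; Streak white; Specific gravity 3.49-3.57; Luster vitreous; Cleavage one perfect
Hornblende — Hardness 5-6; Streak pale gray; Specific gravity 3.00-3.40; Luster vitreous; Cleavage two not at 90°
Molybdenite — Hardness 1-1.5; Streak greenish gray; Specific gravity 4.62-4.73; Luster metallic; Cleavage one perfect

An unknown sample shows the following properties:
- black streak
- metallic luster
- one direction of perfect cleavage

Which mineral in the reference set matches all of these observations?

Graphite

Black streak — narrows the field to Ilmenite, Graphite, Magnetite.
Metallic luster — consistent with all remaining minerals.
One direction of perfect cleavage — leaves Graphite.
Graphite is the sole remaining match.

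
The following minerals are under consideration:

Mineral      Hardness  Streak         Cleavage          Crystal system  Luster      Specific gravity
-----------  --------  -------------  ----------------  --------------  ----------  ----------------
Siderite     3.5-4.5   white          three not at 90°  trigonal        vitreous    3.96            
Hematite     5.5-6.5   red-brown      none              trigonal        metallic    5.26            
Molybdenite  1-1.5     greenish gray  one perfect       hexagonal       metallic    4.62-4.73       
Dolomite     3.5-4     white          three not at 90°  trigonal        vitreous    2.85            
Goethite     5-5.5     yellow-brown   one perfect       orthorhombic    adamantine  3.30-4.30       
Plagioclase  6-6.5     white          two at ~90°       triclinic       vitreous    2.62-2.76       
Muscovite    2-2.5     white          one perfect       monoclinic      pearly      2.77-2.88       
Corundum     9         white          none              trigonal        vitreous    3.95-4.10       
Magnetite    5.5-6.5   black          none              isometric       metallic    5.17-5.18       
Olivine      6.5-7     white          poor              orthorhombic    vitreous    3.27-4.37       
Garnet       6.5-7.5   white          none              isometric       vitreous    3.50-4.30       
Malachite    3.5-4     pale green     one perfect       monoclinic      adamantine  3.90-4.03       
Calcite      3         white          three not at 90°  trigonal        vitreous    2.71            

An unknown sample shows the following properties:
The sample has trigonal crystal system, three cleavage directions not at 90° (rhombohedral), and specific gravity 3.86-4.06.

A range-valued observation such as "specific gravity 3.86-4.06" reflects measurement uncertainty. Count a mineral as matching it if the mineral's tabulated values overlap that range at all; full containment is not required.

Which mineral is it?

Siderite

Trigonal crystal system: leaves Siderite, Hematite, Dolomite, Corundum, Calcite.
Three cleavage directions not at 90° (rhombohedral) is inconsistent with Hematite, Corundum.
Specific gravity 3.86-4.06: only Siderite remains.
Siderite is the sole remaining match.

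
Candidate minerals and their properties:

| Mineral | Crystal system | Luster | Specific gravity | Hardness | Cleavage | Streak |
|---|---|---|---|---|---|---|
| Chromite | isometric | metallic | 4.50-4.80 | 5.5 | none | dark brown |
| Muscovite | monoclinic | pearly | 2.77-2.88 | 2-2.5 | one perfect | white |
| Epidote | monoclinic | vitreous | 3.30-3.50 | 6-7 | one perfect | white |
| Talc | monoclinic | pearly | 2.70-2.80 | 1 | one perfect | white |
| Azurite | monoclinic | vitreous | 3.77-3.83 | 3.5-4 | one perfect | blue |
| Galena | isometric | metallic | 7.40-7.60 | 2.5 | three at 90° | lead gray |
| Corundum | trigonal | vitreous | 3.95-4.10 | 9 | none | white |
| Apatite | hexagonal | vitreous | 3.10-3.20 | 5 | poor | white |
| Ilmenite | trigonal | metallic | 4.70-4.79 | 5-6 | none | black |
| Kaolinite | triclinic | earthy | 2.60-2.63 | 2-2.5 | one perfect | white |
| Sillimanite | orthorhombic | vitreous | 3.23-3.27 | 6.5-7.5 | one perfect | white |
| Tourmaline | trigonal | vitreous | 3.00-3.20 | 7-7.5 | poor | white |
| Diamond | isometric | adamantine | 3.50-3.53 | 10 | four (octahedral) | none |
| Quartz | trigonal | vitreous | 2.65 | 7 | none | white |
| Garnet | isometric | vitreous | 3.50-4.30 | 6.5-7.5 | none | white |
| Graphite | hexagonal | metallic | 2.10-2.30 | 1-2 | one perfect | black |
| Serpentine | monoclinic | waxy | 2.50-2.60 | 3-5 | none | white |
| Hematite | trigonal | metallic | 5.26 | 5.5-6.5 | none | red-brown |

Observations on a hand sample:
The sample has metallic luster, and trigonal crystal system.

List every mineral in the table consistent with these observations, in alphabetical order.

Hematite, Ilmenite

Metallic luster: only Chromite, Galena, Ilmenite, Graphite, Hematite remain.
Trigonal crystal system: Ilmenite, Hematite remain.
Consistent with every observation: Hematite, Ilmenite.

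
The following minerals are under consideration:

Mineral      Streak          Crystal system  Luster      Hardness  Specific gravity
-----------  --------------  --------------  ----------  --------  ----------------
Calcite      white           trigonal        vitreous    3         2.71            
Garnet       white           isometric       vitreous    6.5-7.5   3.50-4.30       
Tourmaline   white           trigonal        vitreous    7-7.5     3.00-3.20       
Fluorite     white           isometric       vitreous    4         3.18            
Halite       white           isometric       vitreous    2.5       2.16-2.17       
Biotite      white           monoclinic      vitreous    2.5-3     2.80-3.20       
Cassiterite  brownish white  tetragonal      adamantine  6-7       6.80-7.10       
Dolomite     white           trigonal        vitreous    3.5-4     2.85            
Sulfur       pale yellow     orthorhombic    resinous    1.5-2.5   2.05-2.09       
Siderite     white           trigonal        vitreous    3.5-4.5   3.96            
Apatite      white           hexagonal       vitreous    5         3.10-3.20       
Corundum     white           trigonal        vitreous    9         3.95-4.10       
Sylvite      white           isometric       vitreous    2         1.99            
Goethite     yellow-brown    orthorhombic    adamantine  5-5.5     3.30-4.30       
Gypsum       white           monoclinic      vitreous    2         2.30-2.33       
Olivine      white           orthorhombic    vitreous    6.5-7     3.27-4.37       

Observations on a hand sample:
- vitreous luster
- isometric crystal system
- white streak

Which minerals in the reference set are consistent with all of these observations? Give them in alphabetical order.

Fluorite, Garnet, Halite, Sylvite

Vitreous luster rules out Cassiterite, Sulfur, Goethite.
Isometric crystal system: leaves Garnet, Fluorite, Halite, Sylvite.
White streak: no further eliminations.
Consistent with every observation: Fluorite, Garnet, Halite, Sylvite.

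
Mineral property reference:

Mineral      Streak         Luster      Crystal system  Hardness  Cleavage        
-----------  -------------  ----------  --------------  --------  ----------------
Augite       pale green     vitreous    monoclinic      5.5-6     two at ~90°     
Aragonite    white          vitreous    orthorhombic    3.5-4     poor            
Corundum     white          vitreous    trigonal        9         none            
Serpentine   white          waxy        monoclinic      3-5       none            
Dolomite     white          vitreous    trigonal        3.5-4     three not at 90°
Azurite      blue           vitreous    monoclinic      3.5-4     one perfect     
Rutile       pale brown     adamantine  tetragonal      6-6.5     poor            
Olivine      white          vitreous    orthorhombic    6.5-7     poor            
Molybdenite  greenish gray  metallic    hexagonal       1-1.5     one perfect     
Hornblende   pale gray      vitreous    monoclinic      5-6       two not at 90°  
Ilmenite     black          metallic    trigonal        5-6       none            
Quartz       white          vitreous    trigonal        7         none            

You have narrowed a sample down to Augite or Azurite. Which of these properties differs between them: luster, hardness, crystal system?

hardness

Luster: both vitreous — no difference.
Hardness: Augite 5.5-6, Azurite 3.5-4 — these differ.
Crystal system: both monoclinic — no difference.
Of the listed properties, hardness is the one that separates them.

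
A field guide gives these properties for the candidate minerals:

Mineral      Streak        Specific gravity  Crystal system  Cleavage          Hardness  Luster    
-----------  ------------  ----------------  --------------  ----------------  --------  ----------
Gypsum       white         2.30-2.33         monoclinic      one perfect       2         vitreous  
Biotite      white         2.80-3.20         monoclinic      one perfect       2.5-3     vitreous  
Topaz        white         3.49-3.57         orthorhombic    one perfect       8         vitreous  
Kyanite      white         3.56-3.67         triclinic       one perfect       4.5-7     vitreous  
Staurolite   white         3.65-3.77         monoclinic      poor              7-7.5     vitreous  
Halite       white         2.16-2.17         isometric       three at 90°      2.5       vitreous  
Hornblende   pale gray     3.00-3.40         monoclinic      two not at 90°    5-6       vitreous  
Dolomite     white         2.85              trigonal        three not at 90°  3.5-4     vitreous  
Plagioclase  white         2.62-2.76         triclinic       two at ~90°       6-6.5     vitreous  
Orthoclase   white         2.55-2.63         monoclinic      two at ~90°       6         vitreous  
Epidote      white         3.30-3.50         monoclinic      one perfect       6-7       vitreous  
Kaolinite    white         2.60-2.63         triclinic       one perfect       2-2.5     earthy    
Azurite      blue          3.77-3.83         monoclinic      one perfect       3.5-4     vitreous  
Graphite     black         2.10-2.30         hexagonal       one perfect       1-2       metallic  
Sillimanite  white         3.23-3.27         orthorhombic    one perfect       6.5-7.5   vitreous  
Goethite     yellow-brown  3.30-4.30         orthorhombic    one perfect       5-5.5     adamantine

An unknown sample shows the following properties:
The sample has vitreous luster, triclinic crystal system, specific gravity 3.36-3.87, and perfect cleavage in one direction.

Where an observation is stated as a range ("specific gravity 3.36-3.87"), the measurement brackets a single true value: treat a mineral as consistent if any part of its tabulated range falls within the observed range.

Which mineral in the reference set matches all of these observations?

Vitreous luster rules out Kaolinite, Graphite, Goethite.
Triclinic crystal system: only Kyanite, Plagioclase remain.
Specific gravity 3.36-3.87 excludes Plagioclase.
Perfect cleavage in one direction: no further eliminations.
Only Kyanite satisfies all observations.

Kyanite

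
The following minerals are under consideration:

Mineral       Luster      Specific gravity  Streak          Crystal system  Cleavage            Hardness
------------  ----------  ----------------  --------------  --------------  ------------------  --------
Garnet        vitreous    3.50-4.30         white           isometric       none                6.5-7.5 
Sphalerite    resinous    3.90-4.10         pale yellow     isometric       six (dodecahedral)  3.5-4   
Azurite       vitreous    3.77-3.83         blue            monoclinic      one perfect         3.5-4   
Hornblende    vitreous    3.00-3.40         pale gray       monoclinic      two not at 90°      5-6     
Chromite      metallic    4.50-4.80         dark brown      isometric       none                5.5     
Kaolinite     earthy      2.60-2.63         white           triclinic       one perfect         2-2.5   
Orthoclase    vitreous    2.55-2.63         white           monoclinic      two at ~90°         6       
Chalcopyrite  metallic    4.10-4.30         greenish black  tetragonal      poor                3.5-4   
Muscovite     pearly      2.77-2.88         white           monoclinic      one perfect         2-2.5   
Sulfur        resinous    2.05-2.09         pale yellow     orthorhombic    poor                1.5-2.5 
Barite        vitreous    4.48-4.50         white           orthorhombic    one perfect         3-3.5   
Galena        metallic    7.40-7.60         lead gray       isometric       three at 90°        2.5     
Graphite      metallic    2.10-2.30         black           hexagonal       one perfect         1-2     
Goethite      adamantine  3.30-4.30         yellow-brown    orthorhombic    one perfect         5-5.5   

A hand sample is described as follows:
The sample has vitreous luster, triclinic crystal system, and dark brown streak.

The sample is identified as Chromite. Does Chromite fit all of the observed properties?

Inconsistent

Vitreous luster — Chromite has metallic luster; which does not match.
Triclinic crystal system — Chromite has isometric system; which does not match.
Dark brown streak — fits Chromite (dark brown streak).
2 of the observed properties are inconsistent with Chromite.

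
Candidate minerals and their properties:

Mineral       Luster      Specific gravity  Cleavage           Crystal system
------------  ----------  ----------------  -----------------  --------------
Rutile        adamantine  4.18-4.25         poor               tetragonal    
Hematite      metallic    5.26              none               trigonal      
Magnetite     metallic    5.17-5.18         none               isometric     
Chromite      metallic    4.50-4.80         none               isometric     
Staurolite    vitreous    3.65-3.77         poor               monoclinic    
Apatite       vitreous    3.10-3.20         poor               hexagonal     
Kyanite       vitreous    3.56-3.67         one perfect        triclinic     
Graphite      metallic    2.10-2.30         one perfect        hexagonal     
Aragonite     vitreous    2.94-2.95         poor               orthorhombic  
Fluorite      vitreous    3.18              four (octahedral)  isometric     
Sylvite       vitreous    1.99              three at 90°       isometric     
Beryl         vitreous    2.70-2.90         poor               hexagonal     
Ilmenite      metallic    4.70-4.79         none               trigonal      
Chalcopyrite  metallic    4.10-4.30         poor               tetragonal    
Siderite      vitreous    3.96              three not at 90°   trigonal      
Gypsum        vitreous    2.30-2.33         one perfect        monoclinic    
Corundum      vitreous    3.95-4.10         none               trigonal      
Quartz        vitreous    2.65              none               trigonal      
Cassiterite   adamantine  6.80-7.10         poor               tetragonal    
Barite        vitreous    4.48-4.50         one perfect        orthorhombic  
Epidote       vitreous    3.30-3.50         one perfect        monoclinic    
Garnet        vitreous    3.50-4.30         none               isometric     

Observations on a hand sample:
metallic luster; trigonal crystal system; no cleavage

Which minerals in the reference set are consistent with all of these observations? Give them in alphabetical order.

Metallic luster — only Hematite, Magnetite, Chromite, Graphite, Ilmenite, Chalcopyrite remain.
Trigonal crystal system — narrows the field to Hematite, Ilmenite.
No cleavage — all remaining candidates fit.
Remaining candidates: Hematite, Ilmenite.

Hematite, Ilmenite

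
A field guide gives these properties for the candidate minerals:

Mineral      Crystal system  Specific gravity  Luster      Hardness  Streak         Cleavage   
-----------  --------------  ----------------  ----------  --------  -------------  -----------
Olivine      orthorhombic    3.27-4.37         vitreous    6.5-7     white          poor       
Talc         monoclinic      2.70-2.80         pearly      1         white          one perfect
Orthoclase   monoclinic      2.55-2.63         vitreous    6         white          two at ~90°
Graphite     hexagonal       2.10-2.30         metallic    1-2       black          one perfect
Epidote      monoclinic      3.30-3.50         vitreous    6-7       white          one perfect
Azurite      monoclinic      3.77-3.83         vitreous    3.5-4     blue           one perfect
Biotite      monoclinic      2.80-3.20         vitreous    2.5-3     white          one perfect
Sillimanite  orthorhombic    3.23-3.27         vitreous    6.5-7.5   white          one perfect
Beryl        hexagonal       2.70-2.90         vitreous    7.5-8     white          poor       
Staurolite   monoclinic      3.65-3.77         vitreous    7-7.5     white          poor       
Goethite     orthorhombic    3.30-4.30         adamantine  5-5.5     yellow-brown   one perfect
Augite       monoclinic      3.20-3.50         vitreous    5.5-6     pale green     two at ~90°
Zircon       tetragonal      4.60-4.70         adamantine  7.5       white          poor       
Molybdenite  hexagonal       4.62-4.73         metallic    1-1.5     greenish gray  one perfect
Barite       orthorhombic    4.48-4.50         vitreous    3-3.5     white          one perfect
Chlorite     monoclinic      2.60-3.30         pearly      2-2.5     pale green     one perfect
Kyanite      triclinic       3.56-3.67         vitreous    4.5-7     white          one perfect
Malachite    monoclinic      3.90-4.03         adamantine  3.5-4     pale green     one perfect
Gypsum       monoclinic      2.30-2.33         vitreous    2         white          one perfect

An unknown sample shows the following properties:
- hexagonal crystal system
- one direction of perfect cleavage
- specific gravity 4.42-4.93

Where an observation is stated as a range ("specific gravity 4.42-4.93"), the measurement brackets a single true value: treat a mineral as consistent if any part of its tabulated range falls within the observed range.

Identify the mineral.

Molybdenite

Hexagonal crystal system: Graphite, Beryl, Molybdenite remain.
One direction of perfect cleavage eliminates Beryl.
Specific gravity 4.42-4.93 is inconsistent with Graphite.
The only mineral consistent with every observation is Molybdenite.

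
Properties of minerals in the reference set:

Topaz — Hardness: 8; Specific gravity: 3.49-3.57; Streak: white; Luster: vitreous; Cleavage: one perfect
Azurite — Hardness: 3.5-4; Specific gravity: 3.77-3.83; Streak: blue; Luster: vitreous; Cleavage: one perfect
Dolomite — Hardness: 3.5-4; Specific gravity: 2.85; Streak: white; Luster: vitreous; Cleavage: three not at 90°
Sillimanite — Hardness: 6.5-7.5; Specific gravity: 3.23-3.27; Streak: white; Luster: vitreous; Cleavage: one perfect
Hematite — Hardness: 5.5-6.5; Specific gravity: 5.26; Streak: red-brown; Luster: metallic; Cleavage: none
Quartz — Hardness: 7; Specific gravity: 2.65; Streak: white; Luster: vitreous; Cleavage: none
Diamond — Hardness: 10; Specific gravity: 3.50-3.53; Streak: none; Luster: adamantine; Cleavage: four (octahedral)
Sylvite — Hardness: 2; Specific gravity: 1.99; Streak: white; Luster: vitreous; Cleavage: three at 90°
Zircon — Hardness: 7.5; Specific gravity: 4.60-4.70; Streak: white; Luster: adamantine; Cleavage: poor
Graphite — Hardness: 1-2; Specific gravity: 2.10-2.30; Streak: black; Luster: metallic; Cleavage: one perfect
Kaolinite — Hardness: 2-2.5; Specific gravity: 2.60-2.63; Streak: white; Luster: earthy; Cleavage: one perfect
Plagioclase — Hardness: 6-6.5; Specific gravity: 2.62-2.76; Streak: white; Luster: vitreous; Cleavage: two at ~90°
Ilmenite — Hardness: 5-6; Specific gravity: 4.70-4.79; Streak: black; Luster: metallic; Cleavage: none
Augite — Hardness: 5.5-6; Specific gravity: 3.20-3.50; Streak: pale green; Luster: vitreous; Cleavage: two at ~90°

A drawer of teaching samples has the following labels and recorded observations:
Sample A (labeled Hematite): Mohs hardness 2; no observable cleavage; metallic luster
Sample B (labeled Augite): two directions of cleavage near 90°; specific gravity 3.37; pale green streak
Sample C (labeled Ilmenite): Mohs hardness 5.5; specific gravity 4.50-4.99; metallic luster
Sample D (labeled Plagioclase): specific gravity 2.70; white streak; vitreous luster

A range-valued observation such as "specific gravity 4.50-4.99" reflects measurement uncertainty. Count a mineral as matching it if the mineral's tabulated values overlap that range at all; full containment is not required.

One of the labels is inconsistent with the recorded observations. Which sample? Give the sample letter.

A

Sample A: Hematite has hardness 5.5-6.5, but the record shows Mohs hardness 2 — this label is wrong.
Sample B: nothing contradicts Augite.
Sample C: nothing contradicts Ilmenite.
Sample D: nothing contradicts Plagioclase.
The mislabeled specimen is A.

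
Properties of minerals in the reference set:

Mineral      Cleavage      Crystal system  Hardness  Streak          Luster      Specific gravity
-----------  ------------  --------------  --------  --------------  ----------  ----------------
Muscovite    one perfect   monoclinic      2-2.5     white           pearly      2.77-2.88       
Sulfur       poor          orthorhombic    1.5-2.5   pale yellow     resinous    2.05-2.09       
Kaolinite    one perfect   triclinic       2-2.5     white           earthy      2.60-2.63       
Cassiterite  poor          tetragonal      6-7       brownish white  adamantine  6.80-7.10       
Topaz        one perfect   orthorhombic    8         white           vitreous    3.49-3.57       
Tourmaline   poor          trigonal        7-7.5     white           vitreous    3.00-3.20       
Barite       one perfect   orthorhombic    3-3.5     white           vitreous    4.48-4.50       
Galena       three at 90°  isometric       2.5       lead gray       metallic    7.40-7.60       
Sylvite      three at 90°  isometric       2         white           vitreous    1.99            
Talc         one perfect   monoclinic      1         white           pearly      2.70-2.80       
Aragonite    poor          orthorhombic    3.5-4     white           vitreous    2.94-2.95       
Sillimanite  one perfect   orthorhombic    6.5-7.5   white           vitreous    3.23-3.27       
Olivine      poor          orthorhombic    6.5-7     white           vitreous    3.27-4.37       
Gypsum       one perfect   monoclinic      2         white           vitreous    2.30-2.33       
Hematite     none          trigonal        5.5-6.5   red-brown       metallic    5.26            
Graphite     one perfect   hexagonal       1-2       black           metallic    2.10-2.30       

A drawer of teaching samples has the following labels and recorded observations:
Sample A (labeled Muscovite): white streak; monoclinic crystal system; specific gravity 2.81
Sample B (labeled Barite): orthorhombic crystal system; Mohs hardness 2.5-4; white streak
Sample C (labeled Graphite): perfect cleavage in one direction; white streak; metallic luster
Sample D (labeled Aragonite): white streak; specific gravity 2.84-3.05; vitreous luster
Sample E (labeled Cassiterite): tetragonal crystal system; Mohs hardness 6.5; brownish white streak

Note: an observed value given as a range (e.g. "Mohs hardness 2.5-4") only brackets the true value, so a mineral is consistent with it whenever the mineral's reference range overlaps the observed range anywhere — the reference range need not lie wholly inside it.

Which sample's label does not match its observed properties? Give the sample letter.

C

Sample A: nothing contradicts Muscovite.
Sample B: nothing contradicts Barite.
Sample C: Graphite has black streak, but the record shows white streak — this label is wrong.
Sample D: nothing contradicts Aragonite.
Sample E: nothing contradicts Cassiterite.
The mislabeled specimen is C.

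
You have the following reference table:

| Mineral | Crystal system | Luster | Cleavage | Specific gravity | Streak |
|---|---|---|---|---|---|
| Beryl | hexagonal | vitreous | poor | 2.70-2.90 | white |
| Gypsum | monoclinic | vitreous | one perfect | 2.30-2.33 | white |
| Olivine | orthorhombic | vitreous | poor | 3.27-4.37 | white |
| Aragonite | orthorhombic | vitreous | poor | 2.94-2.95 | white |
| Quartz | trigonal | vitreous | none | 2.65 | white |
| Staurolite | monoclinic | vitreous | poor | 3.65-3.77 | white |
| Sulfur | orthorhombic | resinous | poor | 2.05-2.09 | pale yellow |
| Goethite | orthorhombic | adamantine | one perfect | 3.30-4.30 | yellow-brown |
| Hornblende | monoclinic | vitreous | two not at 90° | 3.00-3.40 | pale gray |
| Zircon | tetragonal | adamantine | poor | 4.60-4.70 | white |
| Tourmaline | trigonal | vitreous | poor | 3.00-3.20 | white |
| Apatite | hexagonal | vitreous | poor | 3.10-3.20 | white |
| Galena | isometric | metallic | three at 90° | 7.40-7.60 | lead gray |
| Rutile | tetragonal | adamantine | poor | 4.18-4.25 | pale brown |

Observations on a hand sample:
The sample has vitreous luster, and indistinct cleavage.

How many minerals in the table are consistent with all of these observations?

6

Vitreous luster is inconsistent with Sulfur, Goethite, Zircon, Galena, Rutile.
Indistinct cleavage excludes Gypsum, Quartz, Hornblende.
The minerals that satisfy all observations are Apatite, Aragonite, Beryl, Olivine, Staurolite, Tourmaline.
That is 6 minerals.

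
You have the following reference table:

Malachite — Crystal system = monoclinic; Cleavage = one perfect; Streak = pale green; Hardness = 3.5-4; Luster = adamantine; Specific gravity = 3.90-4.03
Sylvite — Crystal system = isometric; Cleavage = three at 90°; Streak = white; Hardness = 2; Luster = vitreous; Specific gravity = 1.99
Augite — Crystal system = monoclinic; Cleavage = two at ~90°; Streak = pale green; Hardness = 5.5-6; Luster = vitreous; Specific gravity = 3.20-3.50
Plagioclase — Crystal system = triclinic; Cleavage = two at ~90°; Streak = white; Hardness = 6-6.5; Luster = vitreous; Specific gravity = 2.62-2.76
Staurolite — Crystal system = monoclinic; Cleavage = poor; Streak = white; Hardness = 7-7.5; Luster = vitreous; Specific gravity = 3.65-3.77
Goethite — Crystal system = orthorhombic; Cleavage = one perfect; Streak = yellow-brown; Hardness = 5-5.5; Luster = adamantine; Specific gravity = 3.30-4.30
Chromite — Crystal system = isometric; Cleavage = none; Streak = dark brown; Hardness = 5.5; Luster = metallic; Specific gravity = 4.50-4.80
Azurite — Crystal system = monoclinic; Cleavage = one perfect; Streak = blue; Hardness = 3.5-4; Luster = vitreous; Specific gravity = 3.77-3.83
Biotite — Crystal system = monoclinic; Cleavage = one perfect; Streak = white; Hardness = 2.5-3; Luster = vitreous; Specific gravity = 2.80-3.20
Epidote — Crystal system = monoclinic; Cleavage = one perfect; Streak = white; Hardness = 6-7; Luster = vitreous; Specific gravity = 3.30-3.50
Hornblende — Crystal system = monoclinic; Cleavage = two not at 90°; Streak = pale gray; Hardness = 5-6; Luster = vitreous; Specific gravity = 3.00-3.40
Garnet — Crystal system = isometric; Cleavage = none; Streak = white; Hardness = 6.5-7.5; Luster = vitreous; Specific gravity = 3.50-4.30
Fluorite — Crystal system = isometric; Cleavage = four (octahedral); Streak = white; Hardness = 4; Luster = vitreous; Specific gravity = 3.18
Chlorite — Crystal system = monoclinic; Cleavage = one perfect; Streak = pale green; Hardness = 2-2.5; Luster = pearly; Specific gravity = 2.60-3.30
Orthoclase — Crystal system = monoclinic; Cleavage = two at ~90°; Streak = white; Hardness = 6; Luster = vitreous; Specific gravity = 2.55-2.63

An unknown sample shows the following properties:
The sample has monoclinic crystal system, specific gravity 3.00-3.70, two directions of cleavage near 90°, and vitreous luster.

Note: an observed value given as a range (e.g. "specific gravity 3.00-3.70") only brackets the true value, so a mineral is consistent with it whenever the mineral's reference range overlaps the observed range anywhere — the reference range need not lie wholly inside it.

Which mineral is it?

Monoclinic crystal system excludes Sylvite, Plagioclase, Goethite, Chromite, Garnet, Fluorite.
Specific gravity 3.00-3.70 is inconsistent with Malachite, Azurite, Orthoclase.
Two directions of cleavage near 90°: leaves Augite.
Vitreous luster: consistent with all remaining minerals.
Augite is the sole remaining match.

Augite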